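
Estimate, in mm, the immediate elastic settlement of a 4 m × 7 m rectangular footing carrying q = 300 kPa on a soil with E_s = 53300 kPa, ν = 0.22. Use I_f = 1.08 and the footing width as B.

Immediate (elastic) settlement: S_e = q·B·(1−ν²)/E_s · I_f.
S_e = 300 × 4 × (1 − 0.22²) / 53300 × 1.08
    = 300 × 4 × 0.9516 / 53300 × 1.08
    = 0.02314 m = 23.14 mm

S_e ≈ 23.1 mm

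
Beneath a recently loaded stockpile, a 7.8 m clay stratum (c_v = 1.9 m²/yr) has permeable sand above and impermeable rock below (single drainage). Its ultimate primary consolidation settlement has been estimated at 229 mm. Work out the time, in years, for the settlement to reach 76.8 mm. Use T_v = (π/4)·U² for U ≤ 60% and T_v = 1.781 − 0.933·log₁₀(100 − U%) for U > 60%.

Drainage path length: H_d = H = 7.8 m (single drainage).
U = S(t)/S_ult = 76.8/229 = 0.3354.
U ≤ 60%: T_v = (π/4)·U² = (π/4)×0.33537² = 0.088337.
t = T_v·H_d²/c_v = 0.088337×7.8²/1.9 = 2.829 years.

t ≈ 2.83 years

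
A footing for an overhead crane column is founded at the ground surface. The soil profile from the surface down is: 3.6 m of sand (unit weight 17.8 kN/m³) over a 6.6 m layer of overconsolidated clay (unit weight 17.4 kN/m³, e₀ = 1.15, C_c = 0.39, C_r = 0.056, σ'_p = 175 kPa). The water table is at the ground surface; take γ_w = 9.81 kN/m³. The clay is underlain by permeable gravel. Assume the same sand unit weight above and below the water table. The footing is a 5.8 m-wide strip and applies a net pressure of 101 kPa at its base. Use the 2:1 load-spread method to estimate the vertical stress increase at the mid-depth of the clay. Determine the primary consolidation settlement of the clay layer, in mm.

Mid-depth of clay below the ground surface: z = 3.6 + 6.6/2 = 6.9 m.
Total vertical stress at mid-clay: σ_v = 17.8×3.6 + 17.4×3.3 = 121.5 kPa.
Pore pressure: u = 9.81×(6.9 − 0) = 67.689 kPa.
Initial effective stress: σ'_0 = σ_v − u = 121.5 − 67.689 = 53.811 kPa.
Stress increase at mid-clay by the 2:1 spreading method:
Δσ = qB/(B+z) = 101×5.8/(5.8+6.9) = 46.126 kPa
Final effective stress: σ'_f = 53.811 + 46.126 = 99.937 kPa.
σ'_f = 99.937 ≤ σ'_p = 175 kPa, so the clay remains overconsolidated and only the recompression index applies:
S_c = C_r·H/(1+e₀)·log₁₀(σ'_f/σ'_0) = 0.056×6.6/2.15×log₁₀(99.937/53.811)
    = 0.17191 × 0.26886 = 0.04622 m

S_c ≈ 46.2 mm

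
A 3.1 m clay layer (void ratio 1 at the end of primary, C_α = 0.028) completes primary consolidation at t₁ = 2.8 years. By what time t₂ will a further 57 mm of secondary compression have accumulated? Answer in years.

S_s = C_α·H/(1+e_p)·log₁₀(t₂/t₁) ⇒ log₁₀(t₂/t₁) = S_s·(1+e_p)/(C_α·H).
log₁₀(t₂/t₁) = 0.057 × (1+1) / (0.028×3.1) = 1.313
t₂ = t₁ × 10^1.313 = 2.8 × 20.58 = 57.61 years

t₂ ≈ 57.6 years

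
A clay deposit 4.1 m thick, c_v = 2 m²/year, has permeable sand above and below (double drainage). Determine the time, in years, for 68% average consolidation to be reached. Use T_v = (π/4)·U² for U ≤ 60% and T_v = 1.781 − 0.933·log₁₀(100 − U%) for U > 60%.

Drainage path length: H_d = H/2 = 2.05 m (double drainage).
U > 60%: T_v = 1.781 − 0.933·log₁₀(100 − 68) = 0.3767.
t = T_v·H_d²/c_v = 0.3767×2.05²/2 = 0.7915 years.

t ≈ 0.792 years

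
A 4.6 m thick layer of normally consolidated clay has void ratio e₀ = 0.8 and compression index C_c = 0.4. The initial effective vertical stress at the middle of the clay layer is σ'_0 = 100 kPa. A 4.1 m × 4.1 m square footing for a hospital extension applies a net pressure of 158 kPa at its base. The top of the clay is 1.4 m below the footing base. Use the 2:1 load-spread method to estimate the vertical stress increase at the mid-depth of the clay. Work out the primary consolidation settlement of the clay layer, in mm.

Mid-depth of clay below the footing base: z = 1.4 + 4.6/2 = 3.7 m.
Stress increase at mid-clay by the 2:1 spreading method:
Δσ = qBL/((B+z)(L+z)) = 158×4.1×4.1/((4.1+3.7)(4.1+3.7)) = 43.655 kPa
Final effective stress: σ'_f = σ'_0 + Δσ = 100 + 43.655 = 143.66 kPa.
Normally consolidated clay, so the full stress increment lies on the virgin compression line:
S_c = C_c·H/(1+e₀)·log₁₀(σ'_f/σ'_0) = 0.4×4.6/(1+0.8)×log₁₀(143.66/100)
    = 1.0222 × 0.15734 = 0.1608 m

S_c ≈ 161 mm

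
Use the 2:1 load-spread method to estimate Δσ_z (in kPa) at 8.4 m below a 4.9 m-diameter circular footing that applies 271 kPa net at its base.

By the 2:1 method the load spreads at 1 horizontal : 2 vertical, so at depth z the loaded area has grown by z in each plan dimension:
Δσ ≈ qD²/(D+z)² = 271×4.9²/(4.9+8.4)² = 36.784 kPa

Δσ_z ≈ 36.8 kPa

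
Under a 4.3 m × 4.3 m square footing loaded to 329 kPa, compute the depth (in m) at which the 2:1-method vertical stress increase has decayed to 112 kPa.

z ≈ 3.07 m

2:1 spreading — at depth z the loaded area has grown by z in each plan dimension:
qB²/(B+z)² = Δσ_z ⇒ z = B(√(q/Δσ_z) − 1) = 4.3×(√(329/112) − 1) = 3.07 m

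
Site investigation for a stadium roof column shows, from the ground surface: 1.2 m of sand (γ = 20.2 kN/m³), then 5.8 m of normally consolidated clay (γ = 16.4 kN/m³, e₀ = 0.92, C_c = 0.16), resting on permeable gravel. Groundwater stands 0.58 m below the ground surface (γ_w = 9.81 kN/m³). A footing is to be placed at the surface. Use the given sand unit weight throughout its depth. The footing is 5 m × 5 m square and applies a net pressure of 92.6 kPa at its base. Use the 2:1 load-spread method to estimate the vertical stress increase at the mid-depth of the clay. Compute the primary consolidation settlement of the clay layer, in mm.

S_c ≈ 117 mm

Mid-depth of clay below the ground surface: z = 1.2 + 5.8/2 = 4.1 m.
Total vertical stress at mid-clay: σ_v = 20.2×1.2 + 16.4×2.9 = 71.8 kPa.
Pore pressure: u = 9.81×(4.1 − 0.58) = 34.531 kPa.
Initial effective stress: σ'_0 = σ_v − u = 71.8 − 34.531 = 37.269 kPa.
Stress increase at mid-clay by the 2:1 spreading method:
Δσ = qBL/((B+z)(L+z)) = 92.6×5×5/((5+4.1)(5+4.1)) = 27.956 kPa
Final effective stress: σ'_f = σ'_0 + Δσ = 37.269 + 27.956 = 65.225 kPa.
Normally consolidated clay, so the full stress increment lies on the virgin compression line:
S_c = C_c·H/(1+e₀)·log₁₀(σ'_f/σ'_0) = 0.16×5.8/(1+0.92)×log₁₀(65.225/37.269)
    = 0.48333 × 0.24307 = 0.1175 m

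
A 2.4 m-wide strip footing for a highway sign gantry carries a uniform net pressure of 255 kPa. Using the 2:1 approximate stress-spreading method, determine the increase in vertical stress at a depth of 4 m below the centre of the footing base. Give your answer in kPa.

Δσ_z ≈ 95.6 kPa

By the 2:1 method the load spreads at 1 horizontal : 2 vertical, so at depth z the loaded area has grown by z in each plan dimension:
Δσ = qB/(B+z) = 255×2.4/(2.4+4) = 95.625 kPa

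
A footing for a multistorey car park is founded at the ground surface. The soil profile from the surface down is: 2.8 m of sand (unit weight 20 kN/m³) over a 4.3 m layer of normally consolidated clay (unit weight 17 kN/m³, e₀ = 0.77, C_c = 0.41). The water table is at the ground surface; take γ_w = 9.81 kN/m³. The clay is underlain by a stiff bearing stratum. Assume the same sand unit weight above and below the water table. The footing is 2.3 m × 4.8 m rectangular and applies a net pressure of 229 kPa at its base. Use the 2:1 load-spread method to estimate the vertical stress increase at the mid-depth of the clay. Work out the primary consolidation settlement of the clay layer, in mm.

S_c ≈ 257 mm

Mid-depth of clay below the ground surface: z = 2.8 + 4.3/2 = 4.95 m.
Total vertical stress at mid-clay: σ_v = 20×2.8 + 17×2.15 = 92.55 kPa.
Pore pressure: u = 9.81×(4.95 − 0) = 48.56 kPa.
Initial effective stress: σ'_0 = σ_v − u = 92.55 − 48.56 = 43.99 kPa.
Stress increase at mid-clay by the 2:1 spreading method:
Δσ = qBL/((B+z)(L+z)) = 229×2.3×4.8/((2.3+4.95)(4.8+4.95)) = 35.765 kPa
Final effective stress: σ'_f = σ'_0 + Δσ = 43.99 + 35.765 = 79.755 kPa.
Normally consolidated clay, so the full stress increment lies on the virgin compression line:
S_c = C_c·H/(1+e₀)·log₁₀(σ'_f/σ'_0) = 0.41×4.3/(1+0.77)×log₁₀(79.755/43.99)
    = 0.99605 × 0.2584 = 0.2574 m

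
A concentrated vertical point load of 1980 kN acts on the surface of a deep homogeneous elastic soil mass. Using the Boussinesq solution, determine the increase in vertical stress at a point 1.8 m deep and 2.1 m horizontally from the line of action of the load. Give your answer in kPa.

Boussinesq vertical stress below a point load on an elastic half-space:
Δσ_z = 3P/(2πz²) · [1 + (r/z)²]^(−5/2)
r/z = 2.1/1.8 = 1.1667; [1+(r/z)²]^(−5/2) = 0.11674.
Δσ_z = 3×1980/(2π×1.8²) × 0.11674 = 291.78 × 0.11674 = 34.06 kPa

Δσ_z ≈ 34.1 kPa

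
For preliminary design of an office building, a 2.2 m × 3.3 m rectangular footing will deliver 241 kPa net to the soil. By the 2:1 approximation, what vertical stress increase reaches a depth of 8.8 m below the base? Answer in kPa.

By the 2:1 method the load spreads at 1 horizontal : 2 vertical, so at depth z the loaded area has grown by z in each plan dimension:
Δσ = qBL/((B+z)(L+z)) = 241×2.2×3.3/((2.2+8.8)(3.3+8.8)) = 13.145 kPa

Δσ_z ≈ 13.1 kPa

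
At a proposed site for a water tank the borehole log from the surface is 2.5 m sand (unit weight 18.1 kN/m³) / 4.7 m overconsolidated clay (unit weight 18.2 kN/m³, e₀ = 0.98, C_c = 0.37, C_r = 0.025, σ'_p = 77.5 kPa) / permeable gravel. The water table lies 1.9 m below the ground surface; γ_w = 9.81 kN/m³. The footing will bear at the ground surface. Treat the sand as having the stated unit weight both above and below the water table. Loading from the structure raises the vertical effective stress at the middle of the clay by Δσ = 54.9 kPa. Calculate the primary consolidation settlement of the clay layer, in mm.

Mid-depth of clay below the ground surface: z = 2.5 + 4.7/2 = 4.85 m.
Total vertical stress at mid-clay: σ_v = 18.1×2.5 + 18.2×2.35 = 88.02 kPa.
Pore pressure: u = 9.81×(4.85 − 1.9) = 28.94 kPa.
Initial effective stress: σ'_0 = σ_v − u = 88.02 − 28.94 = 59.08 kPa.
Final effective stress: σ'_f = 59.08 + 54.9 = 113.98 kPa.
σ'_f = 113.98 > σ'_p = 77.5 kPa, so the stress path crosses the preconsolidation pressure — recompression up to σ'_p, then virgin compression beyond:
S_c = H/(1+e₀)·[C_r·log₁₀(σ'_p/σ'_0) + C_c·log₁₀(σ'_f/σ'_p)]
    = 4.7/1.98 × [0.025×log₁₀(77.5/59.08) + 0.37×log₁₀(113.98/77.5)]
    = 2.3737 × [0.0029465 + 0.061985] = 0.1541 m

S_c ≈ 154 mm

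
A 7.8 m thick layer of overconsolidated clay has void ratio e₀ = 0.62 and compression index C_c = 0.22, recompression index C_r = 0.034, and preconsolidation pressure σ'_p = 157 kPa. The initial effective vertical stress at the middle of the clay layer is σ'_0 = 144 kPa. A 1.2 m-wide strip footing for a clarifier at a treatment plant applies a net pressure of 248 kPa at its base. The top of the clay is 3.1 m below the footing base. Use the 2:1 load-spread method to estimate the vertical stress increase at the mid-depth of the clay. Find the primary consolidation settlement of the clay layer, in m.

S_c ≈ 0.0698 m

Mid-depth of clay below the footing base: z = 3.1 + 7.8/2 = 7 m.
Stress increase at mid-clay by the 2:1 spreading method:
Δσ = qB/(B+z) = 248×1.2/(1.2+7) = 36.293 kPa
Final effective stress: σ'_f = 144 + 36.293 = 180.29 kPa.
σ'_f = 180.29 > σ'_p = 157 kPa, so the stress path crosses the preconsolidation pressure — recompression up to σ'_p, then virgin compression beyond:
S_c = H/(1+e₀)·[C_r·log₁₀(σ'_p/σ'_0) + C_c·log₁₀(σ'_f/σ'_p)]
    = 7.8/1.62 × [0.034×log₁₀(157/144) + 0.22×log₁₀(180.29/157)]
    = 4.8148 × [0.0012763 + 0.013216] = 0.06978 m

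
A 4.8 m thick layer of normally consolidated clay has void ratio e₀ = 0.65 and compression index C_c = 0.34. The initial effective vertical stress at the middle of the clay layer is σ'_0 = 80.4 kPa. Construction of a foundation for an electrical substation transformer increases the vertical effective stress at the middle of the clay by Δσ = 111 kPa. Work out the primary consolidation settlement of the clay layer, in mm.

Final effective stress: σ'_f = σ'_0 + Δσ = 80.4 + 111 = 191.4 kPa.
Normally consolidated clay, so the full stress increment lies on the virgin compression line:
S_c = C_c·H/(1+e₀)·log₁₀(σ'_f/σ'_0) = 0.34×4.8/(1+0.65)×log₁₀(191.4/80.4)
    = 0.98909 × 0.37669 = 0.3726 m

S_c ≈ 373 mm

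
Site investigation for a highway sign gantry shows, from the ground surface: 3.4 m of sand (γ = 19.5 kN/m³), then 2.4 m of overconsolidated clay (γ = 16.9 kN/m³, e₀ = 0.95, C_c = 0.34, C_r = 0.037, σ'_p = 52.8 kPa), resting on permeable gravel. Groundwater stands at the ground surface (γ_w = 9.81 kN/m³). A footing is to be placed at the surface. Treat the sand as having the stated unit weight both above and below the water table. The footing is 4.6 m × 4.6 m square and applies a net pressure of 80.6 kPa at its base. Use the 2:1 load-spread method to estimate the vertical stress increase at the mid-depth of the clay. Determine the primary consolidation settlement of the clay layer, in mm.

Mid-depth of clay below the ground surface: z = 3.4 + 2.4/2 = 4.6 m.
Total vertical stress at mid-clay: σ_v = 19.5×3.4 + 16.9×1.2 = 86.58 kPa.
Pore pressure: u = 9.81×(4.6 − 0) = 45.126 kPa.
Initial effective stress: σ'_0 = σ_v − u = 86.58 − 45.126 = 41.454 kPa.
Stress increase at mid-clay by the 2:1 spreading method:
Δσ = qBL/((B+z)(L+z)) = 80.6×4.6×4.6/((4.6+4.6)(4.6+4.6)) = 20.15 kPa
Final effective stress: σ'_f = 41.454 + 20.15 = 61.604 kPa.
σ'_f = 61.604 > σ'_p = 52.8 kPa, so the stress path crosses the preconsolidation pressure — recompression up to σ'_p, then virgin compression beyond:
S_c = H/(1+e₀)·[C_r·log₁₀(σ'_p/σ'_0) + C_c·log₁₀(σ'_f/σ'_p)]
    = 2.4/1.95 × [0.037×log₁₀(52.8/41.454) + 0.34×log₁₀(61.604/52.8)]
    = 1.2308 × [0.0038875 + 0.022771] = 0.03281 m

S_c ≈ 32.8 mm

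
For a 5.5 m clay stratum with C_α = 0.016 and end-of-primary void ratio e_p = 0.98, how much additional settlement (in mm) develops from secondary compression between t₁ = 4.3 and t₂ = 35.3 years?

S_s ≈ 40.6 mm

Secondary compression: S_s = C_α·H/(1+e_p)·log₁₀(t₂/t₁)
S_s = 0.016×5.5/(1+0.98)×log₁₀(35.3/4.3)
    = 0.04444 × 0.9143 = 0.04064 m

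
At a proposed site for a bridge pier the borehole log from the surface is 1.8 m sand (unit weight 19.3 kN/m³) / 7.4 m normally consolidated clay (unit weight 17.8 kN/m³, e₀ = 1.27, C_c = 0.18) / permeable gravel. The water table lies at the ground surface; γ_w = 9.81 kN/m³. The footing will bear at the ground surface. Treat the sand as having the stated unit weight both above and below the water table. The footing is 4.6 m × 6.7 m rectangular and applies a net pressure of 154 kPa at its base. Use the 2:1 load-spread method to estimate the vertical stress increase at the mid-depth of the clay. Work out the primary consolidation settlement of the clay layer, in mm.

Mid-depth of clay below the ground surface: z = 1.8 + 7.4/2 = 5.5 m.
Total vertical stress at mid-clay: σ_v = 19.3×1.8 + 17.8×3.7 = 100.6 kPa.
Pore pressure: u = 9.81×(5.5 − 0) = 53.955 kPa.
Initial effective stress: σ'_0 = σ_v − u = 100.6 − 53.955 = 46.645 kPa.
Stress increase at mid-clay by the 2:1 spreading method:
Δσ = qBL/((B+z)(L+z)) = 154×4.6×6.7/((4.6+5.5)(6.7+5.5)) = 38.519 kPa
Final effective stress: σ'_f = σ'_0 + Δσ = 46.645 + 38.519 = 85.164 kPa.
Normally consolidated clay, so the full stress increment lies on the virgin compression line:
S_c = C_c·H/(1+e₀)·log₁₀(σ'_f/σ'_0) = 0.18×7.4/(1+1.27)×log₁₀(85.164/46.645)
    = 0.58678 × 0.26145 = 0.1534 m

S_c ≈ 153 mm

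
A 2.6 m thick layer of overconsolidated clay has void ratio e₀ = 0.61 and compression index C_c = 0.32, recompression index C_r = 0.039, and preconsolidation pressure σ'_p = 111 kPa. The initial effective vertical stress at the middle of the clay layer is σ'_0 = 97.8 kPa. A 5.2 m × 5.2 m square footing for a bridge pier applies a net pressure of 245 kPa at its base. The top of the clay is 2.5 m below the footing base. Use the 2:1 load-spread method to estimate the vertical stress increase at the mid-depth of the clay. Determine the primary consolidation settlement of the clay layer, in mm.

S_c ≈ 111 mm

Mid-depth of clay below the footing base: z = 2.5 + 2.6/2 = 3.8 m.
Stress increase at mid-clay by the 2:1 spreading method:
Δσ = qBL/((B+z)(L+z)) = 245×5.2×5.2/((5.2+3.8)(5.2+3.8)) = 81.788 kPa
Final effective stress: σ'_f = 97.8 + 81.788 = 179.59 kPa.
σ'_f = 179.59 > σ'_p = 111 kPa, so the stress path crosses the preconsolidation pressure — recompression up to σ'_p, then virgin compression beyond:
S_c = H/(1+e₀)·[C_r·log₁₀(σ'_p/σ'_0) + C_c·log₁₀(σ'_f/σ'_p)]
    = 2.6/1.61 × [0.039×log₁₀(111/97.8) + 0.32×log₁₀(179.59/111)]
    = 1.6149 × [0.0021444 + 0.066867] = 0.1114 m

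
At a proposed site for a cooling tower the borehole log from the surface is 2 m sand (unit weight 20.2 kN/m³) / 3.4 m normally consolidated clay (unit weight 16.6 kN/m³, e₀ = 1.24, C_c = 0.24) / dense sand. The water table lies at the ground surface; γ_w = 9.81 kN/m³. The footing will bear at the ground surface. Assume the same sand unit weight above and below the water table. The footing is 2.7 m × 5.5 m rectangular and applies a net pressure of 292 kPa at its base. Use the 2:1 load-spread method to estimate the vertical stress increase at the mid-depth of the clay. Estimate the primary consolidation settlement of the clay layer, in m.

Mid-depth of clay below the ground surface: z = 2 + 3.4/2 = 3.7 m.
Total vertical stress at mid-clay: σ_v = 20.2×2 + 16.6×1.7 = 68.62 kPa.
Pore pressure: u = 9.81×(3.7 − 0) = 36.297 kPa.
Initial effective stress: σ'_0 = σ_v − u = 68.62 − 36.297 = 32.323 kPa.
Stress increase at mid-clay by the 2:1 spreading method:
Δσ = qBL/((B+z)(L+z)) = 292×2.7×5.5/((2.7+3.7)(5.5+3.7)) = 73.645 kPa
Final effective stress: σ'_f = σ'_0 + Δσ = 32.323 + 73.645 = 105.97 kPa.
Normally consolidated clay, so the full stress increment lies on the virgin compression line:
S_c = C_c·H/(1+e₀)·log₁₀(σ'_f/σ'_0) = 0.24×3.4/(1+1.24)×log₁₀(105.97/32.323)
    = 0.36429 × 0.51567 = 0.1879 m

S_c ≈ 0.188 m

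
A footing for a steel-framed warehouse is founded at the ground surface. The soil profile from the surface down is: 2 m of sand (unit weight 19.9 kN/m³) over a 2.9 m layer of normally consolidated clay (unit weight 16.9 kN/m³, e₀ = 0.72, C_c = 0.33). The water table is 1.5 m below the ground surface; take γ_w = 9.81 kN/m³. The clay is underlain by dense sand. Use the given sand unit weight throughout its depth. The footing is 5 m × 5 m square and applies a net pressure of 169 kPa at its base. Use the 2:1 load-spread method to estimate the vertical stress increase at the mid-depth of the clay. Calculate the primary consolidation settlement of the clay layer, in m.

S_c ≈ 0.202 m

Mid-depth of clay below the ground surface: z = 2 + 2.9/2 = 3.45 m.
Total vertical stress at mid-clay: σ_v = 19.9×2 + 16.9×1.45 = 64.305 kPa.
Pore pressure: u = 9.81×(3.45 − 1.5) = 19.13 kPa.
Initial effective stress: σ'_0 = σ_v − u = 64.305 − 19.13 = 45.175 kPa.
Stress increase at mid-clay by the 2:1 spreading method:
Δσ = qBL/((B+z)(L+z)) = 169×5×5/((5+3.45)(5+3.45)) = 59.172 kPa
Final effective stress: σ'_f = σ'_0 + Δσ = 45.175 + 59.172 = 104.35 kPa.
Normally consolidated clay, so the full stress increment lies on the virgin compression line:
S_c = C_c·H/(1+e₀)·log₁₀(σ'_f/σ'_0) = 0.33×2.9/(1+0.72)×log₁₀(104.35/45.175)
    = 0.5564 × 0.36359 = 0.2023 m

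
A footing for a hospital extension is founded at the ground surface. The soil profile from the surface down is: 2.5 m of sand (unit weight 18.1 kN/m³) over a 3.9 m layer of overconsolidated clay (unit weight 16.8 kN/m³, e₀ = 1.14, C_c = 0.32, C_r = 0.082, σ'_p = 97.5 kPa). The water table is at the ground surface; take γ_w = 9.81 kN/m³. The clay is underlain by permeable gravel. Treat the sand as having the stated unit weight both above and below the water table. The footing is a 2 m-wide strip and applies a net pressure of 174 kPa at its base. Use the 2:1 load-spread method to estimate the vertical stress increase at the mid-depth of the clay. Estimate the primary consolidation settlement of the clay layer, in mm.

Mid-depth of clay below the ground surface: z = 2.5 + 3.9/2 = 4.45 m.
Total vertical stress at mid-clay: σ_v = 18.1×2.5 + 16.8×1.95 = 78.01 kPa.
Pore pressure: u = 9.81×(4.45 − 0) = 43.655 kPa.
Initial effective stress: σ'_0 = σ_v − u = 78.01 − 43.655 = 34.355 kPa.
Stress increase at mid-clay by the 2:1 spreading method:
Δσ = qB/(B+z) = 174×2/(2+4.45) = 53.953 kPa
Final effective stress: σ'_f = 34.355 + 53.953 = 88.308 kPa.
σ'_f = 88.308 ≤ σ'_p = 97.5 kPa, so the clay remains overconsolidated and only the recompression index applies:
S_c = C_r·H/(1+e₀)·log₁₀(σ'_f/σ'_0) = 0.082×3.9/2.14×log₁₀(88.308/34.355)
    = 0.14944 × 0.41001 = 0.06127 m

S_c ≈ 61.3 mm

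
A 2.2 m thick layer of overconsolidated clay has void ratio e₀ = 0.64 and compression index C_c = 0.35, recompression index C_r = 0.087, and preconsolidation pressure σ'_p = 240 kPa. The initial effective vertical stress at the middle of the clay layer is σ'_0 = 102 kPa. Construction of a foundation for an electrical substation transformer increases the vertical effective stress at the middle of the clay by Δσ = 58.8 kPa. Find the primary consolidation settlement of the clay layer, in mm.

S_c ≈ 23.1 mm

Final effective stress: σ'_f = 102 + 58.8 = 160.8 kPa.
σ'_f = 160.8 ≤ σ'_p = 240 kPa, so the clay remains overconsolidated and only the recompression index applies:
S_c = C_r·H/(1+e₀)·log₁₀(σ'_f/σ'_0) = 0.087×2.2/1.64×log₁₀(160.8/102)
    = 0.11671 × 0.19769 = 0.02307 m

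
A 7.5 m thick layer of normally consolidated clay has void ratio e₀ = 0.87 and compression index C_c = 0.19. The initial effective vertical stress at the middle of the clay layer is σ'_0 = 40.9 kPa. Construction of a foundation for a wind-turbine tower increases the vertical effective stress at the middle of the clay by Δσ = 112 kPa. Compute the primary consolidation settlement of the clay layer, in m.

S_c ≈ 0.436 m

Final effective stress: σ'_f = σ'_0 + Δσ = 40.9 + 112 = 152.9 kPa.
Normally consolidated clay, so the full stress increment lies on the virgin compression line:
S_c = C_c·H/(1+e₀)·log₁₀(σ'_f/σ'_0) = 0.19×7.5/(1+0.87)×log₁₀(152.9/40.9)
    = 0.76203 × 0.57268 = 0.4364 m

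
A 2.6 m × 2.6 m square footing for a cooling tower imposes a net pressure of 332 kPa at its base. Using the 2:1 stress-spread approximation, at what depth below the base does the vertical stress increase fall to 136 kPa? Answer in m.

2:1 spreading — at depth z the loaded area has grown by z in each plan dimension:
qB²/(B+z)² = Δσ_z ⇒ z = B(√(q/Δσ_z) − 1) = 2.6×(√(332/136) − 1) = 1.462 m

z ≈ 1.46 m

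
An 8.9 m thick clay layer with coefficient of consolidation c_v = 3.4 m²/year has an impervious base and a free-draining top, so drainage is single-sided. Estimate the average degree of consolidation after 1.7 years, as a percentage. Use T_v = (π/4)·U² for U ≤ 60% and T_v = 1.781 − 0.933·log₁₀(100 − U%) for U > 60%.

Drainage path length: H_d = H = 8.9 m (single drainage).
T_v = c_v·t/H_d² = 3.4×1.7/8.9² = 0.072971.
T_v = 0.072971 corresponds to the U ≤ 60% branch:
U = √(4T_v/π) = 0.3048

U ≈ 30.5 %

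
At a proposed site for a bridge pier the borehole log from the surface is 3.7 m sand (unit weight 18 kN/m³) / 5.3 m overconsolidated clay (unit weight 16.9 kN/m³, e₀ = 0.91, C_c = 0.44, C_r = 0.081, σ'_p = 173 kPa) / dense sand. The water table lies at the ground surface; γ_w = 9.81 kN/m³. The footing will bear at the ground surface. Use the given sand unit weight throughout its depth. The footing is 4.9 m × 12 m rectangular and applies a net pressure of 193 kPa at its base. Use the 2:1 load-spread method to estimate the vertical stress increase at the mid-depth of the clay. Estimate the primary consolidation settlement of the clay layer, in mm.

Mid-depth of clay below the ground surface: z = 3.7 + 5.3/2 = 6.35 m.
Total vertical stress at mid-clay: σ_v = 18×3.7 + 16.9×2.65 = 111.39 kPa.
Pore pressure: u = 9.81×(6.35 − 0) = 62.294 kPa.
Initial effective stress: σ'_0 = σ_v − u = 111.39 − 62.294 = 49.096 kPa.
Stress increase at mid-clay by the 2:1 spreading method:
Δσ = qBL/((B+z)(L+z)) = 193×4.9×12/((4.9+6.35)(12+6.35)) = 54.973 kPa
Final effective stress: σ'_f = 49.096 + 54.973 = 104.07 kPa.
σ'_f = 104.07 ≤ σ'_p = 173 kPa, so the clay remains overconsolidated and only the recompression index applies:
S_c = C_r·H/(1+e₀)·log₁₀(σ'_f/σ'_0) = 0.081×5.3/1.91×log₁₀(104.07/49.096)
    = 0.22477 × 0.32628 = 0.07334 m

S_c ≈ 73.3 mm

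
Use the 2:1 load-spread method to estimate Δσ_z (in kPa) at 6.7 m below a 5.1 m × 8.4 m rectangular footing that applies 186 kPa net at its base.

By the 2:1 method the load spreads at 1 horizontal : 2 vertical, so at depth z the loaded area has grown by z in each plan dimension:
Δσ = qBL/((B+z)(L+z)) = 186×5.1×8.4/((5.1+6.7)(8.4+6.7)) = 44.72 kPa

Δσ_z ≈ 44.7 kPa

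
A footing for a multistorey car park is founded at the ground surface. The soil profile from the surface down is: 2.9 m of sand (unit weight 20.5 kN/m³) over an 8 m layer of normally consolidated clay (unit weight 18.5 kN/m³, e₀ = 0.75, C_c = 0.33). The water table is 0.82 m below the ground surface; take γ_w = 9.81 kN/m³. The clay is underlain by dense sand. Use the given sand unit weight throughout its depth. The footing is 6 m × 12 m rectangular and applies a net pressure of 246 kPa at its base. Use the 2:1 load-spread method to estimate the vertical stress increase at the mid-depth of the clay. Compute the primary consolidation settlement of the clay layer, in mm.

Mid-depth of clay below the ground surface: z = 2.9 + 8/2 = 6.9 m.
Total vertical stress at mid-clay: σ_v = 20.5×2.9 + 18.5×4 = 133.45 kPa.
Pore pressure: u = 9.81×(6.9 − 0.82) = 59.645 kPa.
Initial effective stress: σ'_0 = σ_v − u = 133.45 − 59.645 = 73.805 kPa.
Stress increase at mid-clay by the 2:1 spreading method:
Δσ = qBL/((B+z)(L+z)) = 246×6×12/((6+6.9)(12+6.9)) = 72.647 kPa
Final effective stress: σ'_f = σ'_0 + Δσ = 73.805 + 72.647 = 146.45 kPa.
Normally consolidated clay, so the full stress increment lies on the virgin compression line:
S_c = C_c·H/(1+e₀)·log₁₀(σ'_f/σ'_0) = 0.33×8/(1+0.75)×log₁₀(146.45/73.805)
    = 1.5086 × 0.2976 = 0.449 m

S_c ≈ 449 mm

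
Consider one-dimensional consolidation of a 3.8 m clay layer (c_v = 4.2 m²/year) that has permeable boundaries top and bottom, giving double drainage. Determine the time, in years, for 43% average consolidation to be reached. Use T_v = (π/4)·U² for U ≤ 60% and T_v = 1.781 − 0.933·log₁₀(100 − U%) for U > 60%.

t ≈ 0.125 years

Drainage path length: H_d = H/2 = 1.9 m (double drainage).
U ≤ 60%: T_v = (π/4)·U² = (π/4)×0.43² = 0.14522.
t = T_v·H_d²/c_v = 0.14522×1.9²/4.2 = 0.1248 years.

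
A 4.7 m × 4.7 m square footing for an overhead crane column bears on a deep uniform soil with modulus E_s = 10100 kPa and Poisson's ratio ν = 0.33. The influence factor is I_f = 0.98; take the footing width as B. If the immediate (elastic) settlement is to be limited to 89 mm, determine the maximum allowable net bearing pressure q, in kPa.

S_e = q·B·(1−ν²)/E_s · I_f  ⇒  q = S_e·E_s / (B·(1−ν²)·I_f).
q = 0.089 × 10100 / (4.7 × 0.8911 × 0.98) = 219 kPa

q ≈ 219 kPa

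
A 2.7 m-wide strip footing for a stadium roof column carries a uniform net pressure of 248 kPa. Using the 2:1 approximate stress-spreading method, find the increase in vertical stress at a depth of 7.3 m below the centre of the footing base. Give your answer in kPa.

By the 2:1 method the load spreads at 1 horizontal : 2 vertical, so at depth z the loaded area has grown by z in each plan dimension:
Δσ = qB/(B+z) = 248×2.7/(2.7+7.3) = 66.96 kPa

Δσ_z ≈ 67 kPa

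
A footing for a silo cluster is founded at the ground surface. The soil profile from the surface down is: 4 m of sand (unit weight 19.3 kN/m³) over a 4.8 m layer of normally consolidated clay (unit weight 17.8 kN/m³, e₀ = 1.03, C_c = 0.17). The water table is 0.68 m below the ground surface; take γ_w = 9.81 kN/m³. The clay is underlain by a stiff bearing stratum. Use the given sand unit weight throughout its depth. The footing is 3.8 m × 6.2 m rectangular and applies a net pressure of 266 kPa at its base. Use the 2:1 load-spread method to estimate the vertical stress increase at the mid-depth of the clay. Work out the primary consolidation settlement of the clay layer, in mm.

Mid-depth of clay below the ground surface: z = 4 + 4.8/2 = 6.4 m.
Total vertical stress at mid-clay: σ_v = 19.3×4 + 17.8×2.4 = 119.92 kPa.
Pore pressure: u = 9.81×(6.4 − 0.68) = 56.113 kPa.
Initial effective stress: σ'_0 = σ_v − u = 119.92 − 56.113 = 63.807 kPa.
Stress increase at mid-clay by the 2:1 spreading method:
Δσ = qBL/((B+z)(L+z)) = 266×3.8×6.2/((3.8+6.4)(6.2+6.4)) = 48.763 kPa
Final effective stress: σ'_f = σ'_0 + Δσ = 63.807 + 48.763 = 112.57 kPa.
Normally consolidated clay, so the full stress increment lies on the virgin compression line:
S_c = C_c·H/(1+e₀)·log₁₀(σ'_f/σ'_0) = 0.17×4.8/(1+1.03)×log₁₀(112.57/63.807)
    = 0.40197 × 0.24655 = 0.09911 m

S_c ≈ 99.1 mm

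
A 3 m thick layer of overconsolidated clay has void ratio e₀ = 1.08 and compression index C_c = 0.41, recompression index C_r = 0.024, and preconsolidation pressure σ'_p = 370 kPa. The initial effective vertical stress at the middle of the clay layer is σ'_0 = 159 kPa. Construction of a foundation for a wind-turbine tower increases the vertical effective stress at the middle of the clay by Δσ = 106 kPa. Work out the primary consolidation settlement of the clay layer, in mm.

S_c ≈ 7.68 mm

Final effective stress: σ'_f = 159 + 106 = 265 kPa.
σ'_f = 265 ≤ σ'_p = 370 kPa, so the clay remains overconsolidated and only the recompression index applies:
S_c = C_r·H/(1+e₀)·log₁₀(σ'_f/σ'_0) = 0.024×3/2.08×log₁₀(265/159)
    = 0.034615 × 0.22185 = 0.007679 m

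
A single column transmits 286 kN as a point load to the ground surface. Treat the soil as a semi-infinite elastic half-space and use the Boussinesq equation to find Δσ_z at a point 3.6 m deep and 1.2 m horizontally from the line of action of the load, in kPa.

Boussinesq vertical stress below a point load on an elastic half-space:
Δσ_z = 3P/(2πz²) · [1 + (r/z)²]^(−5/2)
r/z = 1.2/3.6 = 0.33333; [1+(r/z)²]^(−5/2) = 0.76843.
Δσ_z = 3×286/(2π×3.6²) × 0.76843 = 10.537 × 0.76843 = 8.097 kPa

Δσ_z ≈ 8.1 kPa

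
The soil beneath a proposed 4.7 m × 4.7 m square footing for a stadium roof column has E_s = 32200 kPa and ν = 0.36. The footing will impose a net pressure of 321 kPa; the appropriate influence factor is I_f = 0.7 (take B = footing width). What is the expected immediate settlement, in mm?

Immediate (elastic) settlement: S_e = q·B·(1−ν²)/E_s · I_f.
S_e = 321 × 4.7 × (1 − 0.36²) / 32200 × 0.7
    = 321 × 4.7 × 0.8704 / 32200 × 0.7
    = 0.02855 m = 28.55 mm

S_e ≈ 28.5 mm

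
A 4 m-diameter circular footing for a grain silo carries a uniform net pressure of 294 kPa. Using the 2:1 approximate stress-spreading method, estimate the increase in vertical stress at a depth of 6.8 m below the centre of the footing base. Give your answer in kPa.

By the 2:1 method the load spreads at 1 horizontal : 2 vertical, so at depth z the loaded area has grown by z in each plan dimension:
Δσ ≈ qD²/(D+z)² = 294×4²/(4+6.8)² = 40.329 kPa

Δσ_z ≈ 40.3 kPa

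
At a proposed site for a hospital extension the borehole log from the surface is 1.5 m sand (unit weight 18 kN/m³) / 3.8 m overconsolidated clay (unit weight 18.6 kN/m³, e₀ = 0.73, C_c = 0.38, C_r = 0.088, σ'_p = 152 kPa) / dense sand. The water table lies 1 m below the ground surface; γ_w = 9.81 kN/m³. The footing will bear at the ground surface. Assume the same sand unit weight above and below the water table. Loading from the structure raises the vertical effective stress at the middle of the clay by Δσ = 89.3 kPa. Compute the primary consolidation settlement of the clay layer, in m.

Mid-depth of clay below the ground surface: z = 1.5 + 3.8/2 = 3.4 m.
Total vertical stress at mid-clay: σ_v = 18×1.5 + 18.6×1.9 = 62.34 kPa.
Pore pressure: u = 9.81×(3.4 − 1) = 23.544 kPa.
Initial effective stress: σ'_0 = σ_v − u = 62.34 − 23.544 = 38.796 kPa.
Final effective stress: σ'_f = 38.796 + 89.3 = 128.1 kPa.
σ'_f = 128.1 ≤ σ'_p = 152 kPa, so the clay remains overconsolidated and only the recompression index applies:
S_c = C_r·H/(1+e₀)·log₁₀(σ'_f/σ'_0) = 0.088×3.8/1.73×log₁₀(128.1/38.796)
    = 0.19329 × 0.51876 = 0.1003 m

S_c ≈ 0.1 m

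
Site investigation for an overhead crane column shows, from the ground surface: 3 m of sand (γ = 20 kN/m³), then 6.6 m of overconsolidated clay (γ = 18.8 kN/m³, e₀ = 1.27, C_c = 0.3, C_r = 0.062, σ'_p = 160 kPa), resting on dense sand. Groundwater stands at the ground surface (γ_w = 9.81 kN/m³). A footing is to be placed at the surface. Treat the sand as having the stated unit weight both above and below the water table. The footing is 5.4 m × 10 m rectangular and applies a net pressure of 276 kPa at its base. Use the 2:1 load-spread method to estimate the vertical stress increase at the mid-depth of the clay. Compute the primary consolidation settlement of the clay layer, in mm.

S_c ≈ 65.1 mm

Mid-depth of clay below the ground surface: z = 3 + 6.6/2 = 6.3 m.
Total vertical stress at mid-clay: σ_v = 20×3 + 18.8×3.3 = 122.04 kPa.
Pore pressure: u = 9.81×(6.3 − 0) = 61.803 kPa.
Initial effective stress: σ'_0 = σ_v − u = 122.04 − 61.803 = 60.237 kPa.
Stress increase at mid-clay by the 2:1 spreading method:
Δσ = qBL/((B+z)(L+z)) = 276×5.4×10/((5.4+6.3)(10+6.3)) = 78.15 kPa
Final effective stress: σ'_f = 60.237 + 78.15 = 138.39 kPa.
σ'_f = 138.39 ≤ σ'_p = 160 kPa, so the clay remains overconsolidated and only the recompression index applies:
S_c = C_r·H/(1+e₀)·log₁₀(σ'_f/σ'_0) = 0.062×6.6/2.27×log₁₀(138.39/60.237)
    = 0.18027 × 0.36124 = 0.06512 m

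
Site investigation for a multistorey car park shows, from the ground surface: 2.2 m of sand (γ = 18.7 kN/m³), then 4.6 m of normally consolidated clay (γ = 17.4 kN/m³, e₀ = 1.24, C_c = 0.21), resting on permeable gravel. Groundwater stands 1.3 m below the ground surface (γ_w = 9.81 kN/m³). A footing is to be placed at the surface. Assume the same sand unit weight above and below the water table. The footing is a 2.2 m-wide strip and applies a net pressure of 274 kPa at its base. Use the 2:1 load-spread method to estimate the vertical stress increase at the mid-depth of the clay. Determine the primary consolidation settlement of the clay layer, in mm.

Mid-depth of clay below the ground surface: z = 2.2 + 4.6/2 = 4.5 m.
Total vertical stress at mid-clay: σ_v = 18.7×2.2 + 17.4×2.3 = 81.16 kPa.
Pore pressure: u = 9.81×(4.5 − 1.3) = 31.392 kPa.
Initial effective stress: σ'_0 = σ_v − u = 81.16 − 31.392 = 49.768 kPa.
Stress increase at mid-clay by the 2:1 spreading method:
Δσ = qB/(B+z) = 274×2.2/(2.2+4.5) = 89.97 kPa
Final effective stress: σ'_f = σ'_0 + Δσ = 49.768 + 89.97 = 139.74 kPa.
Normally consolidated clay, so the full stress increment lies on the virgin compression line:
S_c = C_c·H/(1+e₀)·log₁₀(σ'_f/σ'_0) = 0.21×4.6/(1+1.24)×log₁₀(139.74/49.768)
    = 0.43125 × 0.44837 = 0.1934 m

S_c ≈ 193 mm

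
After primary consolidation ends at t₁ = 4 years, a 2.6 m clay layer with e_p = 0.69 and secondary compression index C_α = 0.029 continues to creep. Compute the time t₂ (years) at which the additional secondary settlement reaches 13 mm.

S_s = C_α·H/(1+e_p)·log₁₀(t₂/t₁) ⇒ log₁₀(t₂/t₁) = S_s·(1+e_p)/(C_α·H).
log₁₀(t₂/t₁) = 0.013 × (1+0.69) / (0.029×2.6) = 0.2914
t₂ = t₁ × 10^0.2914 = 4 × 1.956 = 7.824 years

t₂ ≈ 7.82 years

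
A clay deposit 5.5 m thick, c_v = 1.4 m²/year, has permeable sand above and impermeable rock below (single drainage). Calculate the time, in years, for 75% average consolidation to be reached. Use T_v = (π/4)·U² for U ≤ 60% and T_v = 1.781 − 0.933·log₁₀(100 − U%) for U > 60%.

Drainage path length: H_d = H = 5.5 m (single drainage).
U > 60%: T_v = 1.781 − 0.933·log₁₀(100 − 75) = 0.47672.
t = T_v·H_d²/c_v = 0.47672×5.5²/1.4 = 10.3 years.

t ≈ 10.3 years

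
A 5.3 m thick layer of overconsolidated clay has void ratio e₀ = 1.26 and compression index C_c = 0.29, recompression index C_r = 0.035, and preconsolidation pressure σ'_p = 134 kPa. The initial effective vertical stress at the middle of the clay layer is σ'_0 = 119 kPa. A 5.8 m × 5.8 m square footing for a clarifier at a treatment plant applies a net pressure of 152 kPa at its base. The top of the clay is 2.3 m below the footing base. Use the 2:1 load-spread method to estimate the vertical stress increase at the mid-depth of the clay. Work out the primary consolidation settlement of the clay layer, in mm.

S_c ≈ 62.5 mm

Mid-depth of clay below the footing base: z = 2.3 + 5.3/2 = 4.95 m.
Stress increase at mid-clay by the 2:1 spreading method:
Δσ = qBL/((B+z)(L+z)) = 152×5.8×5.8/((5.8+4.95)(5.8+4.95)) = 44.247 kPa
Final effective stress: σ'_f = 119 + 44.247 = 163.25 kPa.
σ'_f = 163.25 > σ'_p = 134 kPa, so the stress path crosses the preconsolidation pressure — recompression up to σ'_p, then virgin compression beyond:
S_c = H/(1+e₀)·[C_r·log₁₀(σ'_p/σ'_0) + C_c·log₁₀(σ'_f/σ'_p)]
    = 5.3/2.26 × [0.035×log₁₀(134/119) + 0.29×log₁₀(163.25/134)]
    = 2.3451 × [0.0018045 + 0.024867] = 0.06255 m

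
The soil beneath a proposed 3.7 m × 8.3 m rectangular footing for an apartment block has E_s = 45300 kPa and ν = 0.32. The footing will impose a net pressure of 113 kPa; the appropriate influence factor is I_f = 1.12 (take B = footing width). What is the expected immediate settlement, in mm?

S_e ≈ 9.28 mm

Immediate (elastic) settlement: S_e = q·B·(1−ν²)/E_s · I_f.
S_e = 113 × 3.7 × (1 − 0.32²) / 45300 × 1.12
    = 113 × 3.7 × 0.8976 / 45300 × 1.12
    = 0.009279 m = 9.279 mm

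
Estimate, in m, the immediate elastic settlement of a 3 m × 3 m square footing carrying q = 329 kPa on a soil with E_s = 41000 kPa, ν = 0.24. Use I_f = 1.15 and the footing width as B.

S_e ≈ 0.0261 m

Immediate (elastic) settlement: S_e = q·B·(1−ν²)/E_s · I_f.
S_e = 329 × 3 × (1 − 0.24²) / 41000 × 1.15
    = 329 × 3 × 0.9424 / 41000 × 1.15
    = 0.02609 m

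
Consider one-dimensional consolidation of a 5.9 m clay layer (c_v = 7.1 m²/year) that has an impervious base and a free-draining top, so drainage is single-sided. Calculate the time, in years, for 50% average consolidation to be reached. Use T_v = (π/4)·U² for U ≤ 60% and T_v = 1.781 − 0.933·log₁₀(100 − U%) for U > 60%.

t ≈ 0.963 years

Drainage path length: H_d = H = 5.9 m (single drainage).
U ≤ 60%: T_v = (π/4)·U² = (π/4)×0.5² = 0.19635.
t = T_v·H_d²/c_v = 0.19635×5.9²/7.1 = 0.9627 years.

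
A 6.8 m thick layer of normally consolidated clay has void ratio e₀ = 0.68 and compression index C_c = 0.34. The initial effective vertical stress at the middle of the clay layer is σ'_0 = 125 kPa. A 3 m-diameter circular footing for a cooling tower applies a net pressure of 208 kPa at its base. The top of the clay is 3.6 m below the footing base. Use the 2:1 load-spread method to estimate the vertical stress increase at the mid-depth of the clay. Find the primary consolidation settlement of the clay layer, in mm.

Mid-depth of clay below the footing base: z = 3.6 + 6.8/2 = 7 m.
Stress increase at mid-clay by the 2:1 spreading method:
Δσ ≈ qD²/(D+z)² = 208×3²/(3+7)² = 18.72 kPa
Final effective stress: σ'_f = σ'_0 + Δσ = 125 + 18.72 = 143.72 kPa.
Normally consolidated clay, so the full stress increment lies on the virgin compression line:
S_c = C_c·H/(1+e₀)·log₁₀(σ'_f/σ'_0) = 0.34×6.8/(1+0.68)×log₁₀(143.72/125)
    = 1.3762 × 0.060607 = 0.08341 m

S_c ≈ 83.4 mm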